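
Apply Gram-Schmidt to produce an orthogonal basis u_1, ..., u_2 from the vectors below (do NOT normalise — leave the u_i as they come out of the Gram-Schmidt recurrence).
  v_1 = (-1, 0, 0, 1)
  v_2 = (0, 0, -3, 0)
Orthogonal basis:
  u_1 = (-1, 0, 0, 1)
  u_2 = (0, 0, -3, 0)

Apply the Gram-Schmidt recurrence
  u_1 = v_1
  u_i = v_i − Σ_{j<i} ((v_i · u_j) / (u_j · u_j)) · u_j.

Step by step this gives:
  u_1 = (-1, 0, 0, 1)
  u_2 = (0, 0, -3, 0)

Orthogonality check:
  u_2 · u_1 = 0 (should be 0)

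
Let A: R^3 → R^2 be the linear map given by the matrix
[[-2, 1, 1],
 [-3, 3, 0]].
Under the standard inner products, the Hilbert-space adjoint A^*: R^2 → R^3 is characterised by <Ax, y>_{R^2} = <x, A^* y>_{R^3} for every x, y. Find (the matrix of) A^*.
A^* = A^T =
[[-2, -3],
 [1, 3],
 [1, 0]]

For real matrices with standard dot products, the defining identity <Ax, y> = <x, A^* y> gives (Ax)^T y = x^T (A^*) y, i.e. x^T A^T y = x^T (A^*) y. Since this holds for all x, y, we must have A^* = A^T. Therefore
A^* =
[[-2, -3],
 [1, 3],
 [1, 0]].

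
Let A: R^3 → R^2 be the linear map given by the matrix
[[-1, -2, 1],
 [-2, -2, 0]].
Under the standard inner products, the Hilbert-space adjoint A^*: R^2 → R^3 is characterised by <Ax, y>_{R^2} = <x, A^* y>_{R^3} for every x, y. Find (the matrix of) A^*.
A^* = A^T =
[[-1, -2],
 [-2, -2],
 [1, 0]]

For real matrices with standard dot products, the defining identity <Ax, y> = <x, A^* y> gives (Ax)^T y = x^T (A^*) y, i.e. x^T A^T y = x^T (A^*) y. Since this holds for all x, y, we must have A^* = A^T. Therefore
A^* =
[[-1, -2],
 [-2, -2],
 [1, 0]].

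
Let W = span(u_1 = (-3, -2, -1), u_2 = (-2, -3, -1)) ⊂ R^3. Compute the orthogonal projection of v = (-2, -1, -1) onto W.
proj_W(v) = (-56/27, -29/27, -17/27)

Set up U = [u_1 | ... | u_2] ∈ R^(3×2). The projector onto W = col(U) is P = U (U^T U)^(-1) U^T.
Compute U^T U =
  [14, 13]
  [13, 14],
and U^T v = (9, 8).
Solve U^T U · c = U^T v for the coefficients: c = (22/27, -5/27). The projection is proj_W(v) = U c.
Check: (v - proj_W(v)) · u_1 = 0  (should be 0).
Check: (v - proj_W(v)) · u_2 = 0  (should be 0).
Result: proj_W(v) = (-56/27, -29/27, -17/27).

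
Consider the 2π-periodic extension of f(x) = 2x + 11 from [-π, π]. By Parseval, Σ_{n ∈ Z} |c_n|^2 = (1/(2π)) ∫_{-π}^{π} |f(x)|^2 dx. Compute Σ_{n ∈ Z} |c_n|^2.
Σ |c_n|^2 = 4π^2/3 + 121

Expand and integrate term by term over [-π, π]:
  ∫ (2x)^2 dx = 4·(2π^3/3); ∫ 2·2·(11)·x dx = 0 (odd integrand); ∫ 11^2 dx = 121·2π.
So (1/(2π)) ∫_{-π}^{π} (2x + 11)^2 dx = 4π^2/3 + 121 = 4π^2/3 + 121.
Parseval ⇒ Σ |c_n|^2 = 4π^2/3 + 121.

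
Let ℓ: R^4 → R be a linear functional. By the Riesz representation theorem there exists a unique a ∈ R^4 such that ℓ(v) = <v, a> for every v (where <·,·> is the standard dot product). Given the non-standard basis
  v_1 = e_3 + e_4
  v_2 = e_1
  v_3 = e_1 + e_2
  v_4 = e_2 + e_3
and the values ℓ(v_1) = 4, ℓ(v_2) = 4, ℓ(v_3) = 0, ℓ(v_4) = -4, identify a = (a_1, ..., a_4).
a = (4, -4, 0, 4)

Write a = (a_1, ..., a_4) in the standard basis. For each basis vector v_i, ℓ(v_i) = <v_i, a> is a linear equation in the a_j's. Collect the n equations into a matrix system V a = ℓ, where row i of V is v_i (expressed in the standard basis). Since V is invertible (lower-triangular with 1s on the diagonal, up to permutation), solve by back-substitution:
  V =
[[0, 0, 1, 1],
 [1, 0, 0, 0],
 [1, 1, 0, 0],
 [0, 1, 1, 0]]
  V a = (4, 4, 0, -4)
Solving gives a = (4, -4, 0, 4).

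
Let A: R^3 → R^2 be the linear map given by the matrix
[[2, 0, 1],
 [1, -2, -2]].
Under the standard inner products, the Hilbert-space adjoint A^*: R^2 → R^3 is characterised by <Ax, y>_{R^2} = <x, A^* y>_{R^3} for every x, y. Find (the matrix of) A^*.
A^* = A^T =
[[2, 1],
 [0, -2],
 [1, -2]]

For real matrices with standard dot products, the defining identity <Ax, y> = <x, A^* y> gives (Ax)^T y = x^T (A^*) y, i.e. x^T A^T y = x^T (A^*) y. Since this holds for all x, y, we must have A^* = A^T. Therefore
A^* =
[[2, 1],
 [0, -2],
 [1, -2]].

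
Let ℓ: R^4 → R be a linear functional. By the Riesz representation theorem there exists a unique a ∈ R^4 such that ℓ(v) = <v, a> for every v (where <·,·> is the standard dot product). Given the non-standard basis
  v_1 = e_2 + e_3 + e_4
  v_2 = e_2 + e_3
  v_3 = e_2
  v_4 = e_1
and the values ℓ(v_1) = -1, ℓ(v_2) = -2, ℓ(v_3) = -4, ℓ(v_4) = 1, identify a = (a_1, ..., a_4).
a = (1, -4, 2, 1)

Write a = (a_1, ..., a_4) in the standard basis. For each basis vector v_i, ℓ(v_i) = <v_i, a> is a linear equation in the a_j's. Collect the n equations into a matrix system V a = ℓ, where row i of V is v_i (expressed in the standard basis). Since V is invertible (lower-triangular with 1s on the diagonal, up to permutation), solve by back-substitution:
  V =
[[0, 1, 1, 1],
 [0, 1, 1, 0],
 [0, 1, 0, 0],
 [1, 0, 0, 0]]
  V a = (-1, -2, -4, 1)
Solving gives a = (1, -4, 2, 1).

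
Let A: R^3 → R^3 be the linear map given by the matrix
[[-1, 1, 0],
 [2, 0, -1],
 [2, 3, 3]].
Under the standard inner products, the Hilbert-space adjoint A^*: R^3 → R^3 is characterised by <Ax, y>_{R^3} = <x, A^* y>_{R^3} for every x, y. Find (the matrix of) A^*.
A^* = A^T =
[[-1, 2, 2],
 [1, 0, 3],
 [0, -1, 3]]

For real matrices with standard dot products, the defining identity <Ax, y> = <x, A^* y> gives (Ax)^T y = x^T (A^*) y, i.e. x^T A^T y = x^T (A^*) y. Since this holds for all x, y, we must have A^* = A^T. Therefore
A^* =
[[-1, 2, 2],
 [1, 0, 3],
 [0, -1, 3]].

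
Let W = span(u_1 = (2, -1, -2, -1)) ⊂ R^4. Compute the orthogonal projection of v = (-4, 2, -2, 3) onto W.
proj_W(v) = (-9/5, 9/10, 9/5, 9/10)

Set up U = [u_1 | ... | u_1] ∈ R^(4×1). The projector onto W = col(U) is P = U (U^T U)^(-1) U^T.
Compute U^T U =
  [10],
and U^T v = (-9).
Solve U^T U · c = U^T v for the coefficients: c = (-9/10). The projection is proj_W(v) = U c.
Check: (v - proj_W(v)) · u_1 = 0  (should be 0).
Result: proj_W(v) = (-9/5, 9/10, 9/5, 9/10).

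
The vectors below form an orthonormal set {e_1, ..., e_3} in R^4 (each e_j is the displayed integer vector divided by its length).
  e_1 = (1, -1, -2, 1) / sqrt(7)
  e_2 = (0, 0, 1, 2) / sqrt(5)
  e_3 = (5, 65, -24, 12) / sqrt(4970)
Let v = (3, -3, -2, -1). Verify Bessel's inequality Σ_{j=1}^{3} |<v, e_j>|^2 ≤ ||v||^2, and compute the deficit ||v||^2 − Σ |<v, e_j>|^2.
Σ |<v, e_j>|^2 = 1345/71; ||v||^2 = 23; deficit = 288/71

Write each e_j = u_j / sqrt(<u_j, u_j>) where u_j is the displayed integer vector. Then <v, e_j> = <v, u_j> / sqrt(<u_j, u_j>), so |<v, e_j>|^2 = <v, u_j>^2 / <u_j, u_j>.
Coefficients: <v, e_1> = 9/sqrt(7), <v, e_2> = -4/sqrt(5), <v, e_3> = -144/sqrt(4970).
Square and sum: Σ |<v, e_j>|^2 = 1345/71.
Compute ||v||^2 = v·v = 23.
Deficit = 23 − 1345/71 = 288/71 ≥ 0, confirming Bessel's inequality. (The deficit equals ||v − Σ <v,e_j> e_j||^2, the squared distance from v to span{e_j}.)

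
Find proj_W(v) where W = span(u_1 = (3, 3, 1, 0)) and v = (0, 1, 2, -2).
proj_W(v) = (15/19, 15/19, 5/19, 0)

Set up U = [u_1 | ... | u_1] ∈ R^(4×1). The projector onto W = col(U) is P = U (U^T U)^(-1) U^T.
Compute U^T U =
  [19],
and U^T v = (5).
Solve U^T U · c = U^T v for the coefficients: c = (5/19). The projection is proj_W(v) = U c.
Check: (v - proj_W(v)) · u_1 = 0  (should be 0).
Result: proj_W(v) = (15/19, 15/19, 5/19, 0).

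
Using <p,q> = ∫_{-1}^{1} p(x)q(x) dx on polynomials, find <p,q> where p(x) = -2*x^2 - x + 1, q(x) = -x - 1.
<p,q> = 0

Expand the product: p(x)·q(x) = 2*x^3 + 3*x^2 - 1.
∫_{-1}^{1} of each monomial x^k gives [2/(k+1) if k even, 0 if k odd]. Integrating term-by-term (or equivalently evaluating the antiderivative F(x) = x^4/2 + x^3 - x at the endpoints):
  F(1) − F(−1) = 1/2 − (1/2) = 0.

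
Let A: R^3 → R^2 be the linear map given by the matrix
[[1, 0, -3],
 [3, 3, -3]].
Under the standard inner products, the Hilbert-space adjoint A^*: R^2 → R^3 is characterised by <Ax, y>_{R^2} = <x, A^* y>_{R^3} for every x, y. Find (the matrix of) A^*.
A^* = A^T =
[[1, 3],
 [0, 3],
 [-3, -3]]

For real matrices with standard dot products, the defining identity <Ax, y> = <x, A^* y> gives (Ax)^T y = x^T (A^*) y, i.e. x^T A^T y = x^T (A^*) y. Since this holds for all x, y, we must have A^* = A^T. Therefore
A^* =
[[1, 3],
 [0, 3],
 [-3, -3]].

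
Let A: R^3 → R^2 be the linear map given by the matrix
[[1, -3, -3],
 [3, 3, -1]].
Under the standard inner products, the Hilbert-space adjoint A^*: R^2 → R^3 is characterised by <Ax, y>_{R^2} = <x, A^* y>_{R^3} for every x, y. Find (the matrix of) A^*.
A^* = A^T =
[[1, 3],
 [-3, 3],
 [-3, -1]]

For real matrices with standard dot products, the defining identity <Ax, y> = <x, A^* y> gives (Ax)^T y = x^T (A^*) y, i.e. x^T A^T y = x^T (A^*) y. Since this holds for all x, y, we must have A^* = A^T. Therefore
A^* =
[[1, 3],
 [-3, 3],
 [-3, -1]].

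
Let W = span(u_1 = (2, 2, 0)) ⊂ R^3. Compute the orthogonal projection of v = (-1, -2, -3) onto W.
proj_W(v) = (-3/2, -3/2, 0)

Set up U = [u_1 | ... | u_1] ∈ R^(3×1). The projector onto W = col(U) is P = U (U^T U)^(-1) U^T.
Compute U^T U =
  [8],
and U^T v = (-6).
Solve U^T U · c = U^T v for the coefficients: c = (-3/4). The projection is proj_W(v) = U c.
Check: (v - proj_W(v)) · u_1 = 0  (should be 0).
Result: proj_W(v) = (-3/2, -3/2, 0).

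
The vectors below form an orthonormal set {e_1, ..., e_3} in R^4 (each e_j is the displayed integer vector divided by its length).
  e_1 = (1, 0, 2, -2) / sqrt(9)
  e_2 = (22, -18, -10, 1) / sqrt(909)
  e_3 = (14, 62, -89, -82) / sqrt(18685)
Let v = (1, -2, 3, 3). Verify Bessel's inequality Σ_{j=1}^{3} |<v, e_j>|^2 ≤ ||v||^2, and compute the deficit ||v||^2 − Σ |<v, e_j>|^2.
Σ |<v, e_j>|^2 = 4059/185; ||v||^2 = 23; deficit = 196/185

Write each e_j = u_j / sqrt(<u_j, u_j>) where u_j is the displayed integer vector. Then <v, e_j> = <v, u_j> / sqrt(<u_j, u_j>), so |<v, e_j>|^2 = <v, u_j>^2 / <u_j, u_j>.
Coefficients: <v, e_1> = 1/sqrt(9), <v, e_2> = 31/sqrt(909), <v, e_3> = -623/sqrt(18685).
Square and sum: Σ |<v, e_j>|^2 = 4059/185.
Compute ||v||^2 = v·v = 23.
Deficit = 23 − 4059/185 = 196/185 ≥ 0, confirming Bessel's inequality. (The deficit equals ||v − Σ <v,e_j> e_j||^2, the squared distance from v to span{e_j}.)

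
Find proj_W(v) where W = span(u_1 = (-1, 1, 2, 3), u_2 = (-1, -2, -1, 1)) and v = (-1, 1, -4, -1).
proj_W(v) = (11/35, -41/35, -52/35, -53/35)

Set up U = [u_1 | ... | u_2] ∈ R^(4×2). The projector onto W = col(U) is P = U (U^T U)^(-1) U^T.
Compute U^T U =
  [15, 0]
  [0, 7],
and U^T v = (-9, 2).
Solve U^T U · c = U^T v for the coefficients: c = (-3/5, 2/7). The projection is proj_W(v) = U c.
Check: (v - proj_W(v)) · u_1 = 0  (should be 0).
Check: (v - proj_W(v)) · u_2 = 0  (should be 0).
Result: proj_W(v) = (11/35, -41/35, -52/35, -53/35).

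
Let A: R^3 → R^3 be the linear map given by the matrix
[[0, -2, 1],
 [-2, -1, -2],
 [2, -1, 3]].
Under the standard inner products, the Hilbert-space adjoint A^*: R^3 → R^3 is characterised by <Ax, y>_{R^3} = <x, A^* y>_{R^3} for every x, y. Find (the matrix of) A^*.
A^* = A^T =
[[0, -2, 2],
 [-2, -1, -1],
 [1, -2, 3]]

For real matrices with standard dot products, the defining identity <Ax, y> = <x, A^* y> gives (Ax)^T y = x^T (A^*) y, i.e. x^T A^T y = x^T (A^*) y. Since this holds for all x, y, we must have A^* = A^T. Therefore
A^* =
[[0, -2, 2],
 [-2, -1, -1],
 [1, -2, 3]].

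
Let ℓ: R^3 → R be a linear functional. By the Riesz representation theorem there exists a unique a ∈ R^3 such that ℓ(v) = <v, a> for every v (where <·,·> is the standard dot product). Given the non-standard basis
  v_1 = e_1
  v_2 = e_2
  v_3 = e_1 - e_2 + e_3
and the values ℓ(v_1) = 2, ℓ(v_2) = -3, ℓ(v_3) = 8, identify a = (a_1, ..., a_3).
a = (2, -3, 3)

Write a = (a_1, ..., a_3) in the standard basis. For each basis vector v_i, ℓ(v_i) = <v_i, a> is a linear equation in the a_j's. Collect the n equations into a matrix system V a = ℓ, where row i of V is v_i (expressed in the standard basis). Since V is invertible (lower-triangular with 1s on the diagonal, up to permutation), solve by back-substitution:
  V =
[[1, 0, 0],
 [0, 1, 0],
 [1, -1, 1]]
  V a = (2, -3, 8)
Solving gives a = (2, -3, 3).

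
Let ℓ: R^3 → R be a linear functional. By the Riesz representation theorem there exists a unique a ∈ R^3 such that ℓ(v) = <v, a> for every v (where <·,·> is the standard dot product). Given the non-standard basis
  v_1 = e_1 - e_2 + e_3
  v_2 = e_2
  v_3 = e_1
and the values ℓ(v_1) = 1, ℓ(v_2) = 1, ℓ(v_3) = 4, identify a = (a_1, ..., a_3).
a = (4, 1, -2)

Write a = (a_1, ..., a_3) in the standard basis. For each basis vector v_i, ℓ(v_i) = <v_i, a> is a linear equation in the a_j's. Collect the n equations into a matrix system V a = ℓ, where row i of V is v_i (expressed in the standard basis). Since V is invertible (lower-triangular with 1s on the diagonal, up to permutation), solve by back-substitution:
  V =
[[1, -1, 1],
 [0, 1, 0],
 [1, 0, 0]]
  V a = (1, 1, 4)
Solving gives a = (4, 1, -2).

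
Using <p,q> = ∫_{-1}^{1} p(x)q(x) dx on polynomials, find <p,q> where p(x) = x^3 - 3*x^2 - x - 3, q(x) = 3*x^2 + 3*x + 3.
<p,q> = -172/5

Expand the product: p(x)·q(x) = 3*x^5 - 6*x^4 - 9*x^3 - 21*x^2 - 12*x - 9.
∫_{-1}^{1} of each monomial x^k gives [2/(k+1) if k even, 0 if k odd]. Integrating term-by-term (or equivalently evaluating the antiderivative F(x) = x^6/2 - 6*x^5/5 - 9*x^4/4 - 7*x^3 - 6*x^2 - 9*x at the endpoints):
  F(1) − F(−1) = -499/20 − (189/20) = -172/5.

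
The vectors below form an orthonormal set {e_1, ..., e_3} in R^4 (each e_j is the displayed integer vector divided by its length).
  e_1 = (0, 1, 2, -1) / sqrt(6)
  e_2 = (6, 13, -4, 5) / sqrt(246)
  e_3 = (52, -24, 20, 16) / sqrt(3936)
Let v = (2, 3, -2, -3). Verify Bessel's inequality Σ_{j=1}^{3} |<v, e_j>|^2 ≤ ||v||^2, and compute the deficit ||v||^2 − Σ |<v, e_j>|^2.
Σ |<v, e_j>|^2 = 28/3; ||v||^2 = 26; deficit = 50/3

Write each e_j = u_j / sqrt(<u_j, u_j>) where u_j is the displayed integer vector. Then <v, e_j> = <v, u_j> / sqrt(<u_j, u_j>), so |<v, e_j>|^2 = <v, u_j>^2 / <u_j, u_j>.
Coefficients: <v, e_1> = 2/sqrt(6), <v, e_2> = 44/sqrt(246), <v, e_3> = -56/sqrt(3936).
Square and sum: Σ |<v, e_j>|^2 = 28/3.
Compute ||v||^2 = v·v = 26.
Deficit = 26 − 28/3 = 50/3 ≥ 0, confirming Bessel's inequality. (The deficit equals ||v − Σ <v,e_j> e_j||^2, the squared distance from v to span{e_j}.)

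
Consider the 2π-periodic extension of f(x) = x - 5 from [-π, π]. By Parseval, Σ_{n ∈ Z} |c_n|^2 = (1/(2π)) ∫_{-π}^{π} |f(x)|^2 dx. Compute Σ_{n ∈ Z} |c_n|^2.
Σ |c_n|^2 = π^2/3 + 25

Expand and integrate term by term over [-π, π]:
  ∫ (x)^2 dx = 1·(2π^3/3); ∫ 2·1·(-5)·x dx = 0 (odd integrand); ∫ (-5)^2 dx = 25·2π.
So (1/(2π)) ∫_{-π}^{π} (x - 5)^2 dx = 1π^2/3 + 25 = π^2/3 + 25.
Parseval ⇒ Σ |c_n|^2 = π^2/3 + 25.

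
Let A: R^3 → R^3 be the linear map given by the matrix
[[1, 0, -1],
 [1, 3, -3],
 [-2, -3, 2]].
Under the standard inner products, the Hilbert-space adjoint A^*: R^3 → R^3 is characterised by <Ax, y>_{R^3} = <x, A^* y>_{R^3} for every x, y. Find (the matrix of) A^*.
A^* = A^T =
[[1, 1, -2],
 [0, 3, -3],
 [-1, -3, 2]]

For real matrices with standard dot products, the defining identity <Ax, y> = <x, A^* y> gives (Ax)^T y = x^T (A^*) y, i.e. x^T A^T y = x^T (A^*) y. Since this holds for all x, y, we must have A^* = A^T. Therefore
A^* =
[[1, 1, -2],
 [0, 3, -3],
 [-1, -3, 2]].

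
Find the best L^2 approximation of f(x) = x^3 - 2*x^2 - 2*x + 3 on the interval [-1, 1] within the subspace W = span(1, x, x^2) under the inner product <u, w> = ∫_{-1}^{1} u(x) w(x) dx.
g(x) = -2*x^2 - 7*x/5 + 3

The best approximation g ∈ W is the orthogonal projection of f onto W. Writing g = a_0 + a_1 x + a_2 x^2, the coefficients solve the normal equations G · a = b where
  G_{ij} = <φ_i, φ_j> and b_i = <f, φ_i>, with φ_0 = 1, φ_1 = x, φ_2 = x^2.
G =
  [2, 0, 2/3]
  [0, 2/3, 0]
  [2/3, 0, 2/5],
b = (14/3, -14/15, 6/5).
Solving gives a_0 = 3, a_1 = -7/5, a_2 = -2, so
  g(x) = -2*x^2 - 7*x/5 + 3.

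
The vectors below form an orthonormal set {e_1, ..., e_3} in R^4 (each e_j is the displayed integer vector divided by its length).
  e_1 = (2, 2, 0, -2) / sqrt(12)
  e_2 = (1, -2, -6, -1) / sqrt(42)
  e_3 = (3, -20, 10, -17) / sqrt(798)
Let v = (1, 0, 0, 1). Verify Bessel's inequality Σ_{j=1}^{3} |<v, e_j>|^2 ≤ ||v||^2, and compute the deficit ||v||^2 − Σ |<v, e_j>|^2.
Σ |<v, e_j>|^2 = 14/57; ||v||^2 = 2; deficit = 100/57

Write each e_j = u_j / sqrt(<u_j, u_j>) where u_j is the displayed integer vector. Then <v, e_j> = <v, u_j> / sqrt(<u_j, u_j>), so |<v, e_j>|^2 = <v, u_j>^2 / <u_j, u_j>.
Coefficients: <v, e_1> = 0/sqrt(12), <v, e_2> = 0/sqrt(42), <v, e_3> = -14/sqrt(798).
Square and sum: Σ |<v, e_j>|^2 = 14/57.
Compute ||v||^2 = v·v = 2.
Deficit = 2 − 14/57 = 100/57 ≥ 0, confirming Bessel's inequality. (The deficit equals ||v − Σ <v,e_j> e_j||^2, the squared distance from v to span{e_j}.)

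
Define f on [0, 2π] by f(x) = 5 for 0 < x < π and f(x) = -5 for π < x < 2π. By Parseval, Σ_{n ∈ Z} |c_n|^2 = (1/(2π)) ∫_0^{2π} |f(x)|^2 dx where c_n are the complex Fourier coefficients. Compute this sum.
Σ |c_n|^2 = 25

Parseval equates the L^2 energy of f (normalised by 1/(2π)) with the ℓ^2 sum of its Fourier coefficients: (1/(2π)) ∫_0^{2π} |f|^2 = Σ |c_n|^2.
Compute the left side: (1/(2π)) [∫_0^π 5^2 dx + ∫_π^{2π} (-5)^2 dx] = (1/(2π)) · (25π + 25π) = (25 + 25)/2 = 25.
So Σ_{n ∈ Z} |c_n|^2 = 25.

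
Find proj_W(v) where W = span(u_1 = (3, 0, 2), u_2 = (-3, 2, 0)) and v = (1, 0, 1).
proj_W(v) = (12/11, 3/22, 19/22)

Set up U = [u_1 | ... | u_2] ∈ R^(3×2). The projector onto W = col(U) is P = U (U^T U)^(-1) U^T.
Compute U^T U =
  [13, -9]
  [-9, 13],
and U^T v = (5, -3).
Solve U^T U · c = U^T v for the coefficients: c = (19/44, 3/44). The projection is proj_W(v) = U c.
Check: (v - proj_W(v)) · u_1 = 0  (should be 0).
Check: (v - proj_W(v)) · u_2 = 0  (should be 0).
Result: proj_W(v) = (12/11, 3/22, 19/22).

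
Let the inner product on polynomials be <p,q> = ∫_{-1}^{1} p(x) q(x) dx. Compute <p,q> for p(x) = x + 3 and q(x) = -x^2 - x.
<p,q> = -8/3

Expand the product: p(x)·q(x) = -x^3 - 4*x^2 - 3*x.
∫_{-1}^{1} of each monomial x^k gives [2/(k+1) if k even, 0 if k odd]. Integrating term-by-term (or equivalently evaluating the antiderivative F(x) = -x^4/4 - 4*x^3/3 - 3*x^2/2 at the endpoints):
  F(1) − F(−1) = -37/12 − (-5/12) = -8/3.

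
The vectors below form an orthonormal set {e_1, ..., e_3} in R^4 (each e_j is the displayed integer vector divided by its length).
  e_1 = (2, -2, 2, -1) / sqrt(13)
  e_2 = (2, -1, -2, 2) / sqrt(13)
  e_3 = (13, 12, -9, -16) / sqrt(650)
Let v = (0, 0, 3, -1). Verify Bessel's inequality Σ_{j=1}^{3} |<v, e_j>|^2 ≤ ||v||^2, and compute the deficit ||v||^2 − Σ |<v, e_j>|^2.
Σ |<v, e_j>|^2 = 5771/650; ||v||^2 = 10; deficit = 729/650

Write each e_j = u_j / sqrt(<u_j, u_j>) where u_j is the displayed integer vector. Then <v, e_j> = <v, u_j> / sqrt(<u_j, u_j>), so |<v, e_j>|^2 = <v, u_j>^2 / <u_j, u_j>.
Coefficients: <v, e_1> = 7/sqrt(13), <v, e_2> = -8/sqrt(13), <v, e_3> = -11/sqrt(650).
Square and sum: Σ |<v, e_j>|^2 = 5771/650.
Compute ||v||^2 = v·v = 10.
Deficit = 10 − 5771/650 = 729/650 ≥ 0, confirming Bessel's inequality. (The deficit equals ||v − Σ <v,e_j> e_j||^2, the squared distance from v to span{e_j}.)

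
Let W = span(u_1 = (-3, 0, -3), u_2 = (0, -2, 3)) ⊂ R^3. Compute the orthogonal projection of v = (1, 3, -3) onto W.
proj_W(v) = (19/17, 48/17, -53/17)

Set up U = [u_1 | ... | u_2] ∈ R^(3×2). The projector onto W = col(U) is P = U (U^T U)^(-1) U^T.
Compute U^T U =
  [18, -9]
  [-9, 13],
and U^T v = (6, -15).
Solve U^T U · c = U^T v for the coefficients: c = (-19/51, -24/17). The projection is proj_W(v) = U c.
Check: (v - proj_W(v)) · u_1 = 0  (should be 0).
Check: (v - proj_W(v)) · u_2 = 0  (should be 0).
Result: proj_W(v) = (19/17, 48/17, -53/17).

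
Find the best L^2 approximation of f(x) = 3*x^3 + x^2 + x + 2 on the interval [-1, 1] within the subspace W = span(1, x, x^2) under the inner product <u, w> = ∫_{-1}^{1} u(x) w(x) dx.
g(x) = x^2 + 14*x/5 + 2

The best approximation g ∈ W is the orthogonal projection of f onto W. Writing g = a_0 + a_1 x + a_2 x^2, the coefficients solve the normal equations G · a = b where
  G_{ij} = <φ_i, φ_j> and b_i = <f, φ_i>, with φ_0 = 1, φ_1 = x, φ_2 = x^2.
G =
  [2, 0, 2/3]
  [0, 2/3, 0]
  [2/3, 0, 2/5],
b = (14/3, 28/15, 26/15).
Solving gives a_0 = 2, a_1 = 14/5, a_2 = 1, so
  g(x) = x^2 + 14*x/5 + 2.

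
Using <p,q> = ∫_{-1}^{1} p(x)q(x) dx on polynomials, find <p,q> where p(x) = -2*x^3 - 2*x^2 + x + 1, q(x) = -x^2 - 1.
<p,q> = -8/15

Expand the product: p(x)·q(x) = 2*x^5 + 2*x^4 + x^3 + x^2 - x - 1.
∫_{-1}^{1} of each monomial x^k gives [2/(k+1) if k even, 0 if k odd]. Integrating term-by-term (or equivalently evaluating the antiderivative F(x) = x^6/3 + 2*x^5/5 + x^4/4 + x^3/3 - x^2/2 - x at the endpoints):
  F(1) − F(−1) = -11/60 − (7/20) = -8/15.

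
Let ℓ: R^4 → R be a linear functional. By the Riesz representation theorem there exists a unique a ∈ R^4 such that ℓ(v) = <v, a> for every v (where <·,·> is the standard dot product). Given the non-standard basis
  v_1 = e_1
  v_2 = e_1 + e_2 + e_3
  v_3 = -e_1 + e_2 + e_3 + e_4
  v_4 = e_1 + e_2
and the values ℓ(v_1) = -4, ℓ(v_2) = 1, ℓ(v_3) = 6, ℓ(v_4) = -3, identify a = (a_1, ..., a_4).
a = (-4, 1, 4, -3)

Write a = (a_1, ..., a_4) in the standard basis. For each basis vector v_i, ℓ(v_i) = <v_i, a> is a linear equation in the a_j's. Collect the n equations into a matrix system V a = ℓ, where row i of V is v_i (expressed in the standard basis). Since V is invertible (lower-triangular with 1s on the diagonal, up to permutation), solve by back-substitution:
  V =
[[1, 0, 0, 0],
 [1, 1, 1, 0],
 [-1, 1, 1, 1],
 [1, 1, 0, 0]]
  V a = (-4, 1, 6, -3)
Solving gives a = (-4, 1, 4, -3).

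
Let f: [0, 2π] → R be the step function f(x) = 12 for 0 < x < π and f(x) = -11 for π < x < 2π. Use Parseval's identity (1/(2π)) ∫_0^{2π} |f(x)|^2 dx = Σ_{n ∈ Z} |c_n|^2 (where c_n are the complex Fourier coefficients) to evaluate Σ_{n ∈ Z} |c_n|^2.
Σ |c_n|^2 = 265/2

Parseval equates the L^2 energy of f (normalised by 1/(2π)) with the ℓ^2 sum of its Fourier coefficients: (1/(2π)) ∫_0^{2π} |f|^2 = Σ |c_n|^2.
Compute the left side: (1/(2π)) [∫_0^π 12^2 dx + ∫_π^{2π} (-11)^2 dx] = (1/(2π)) · (144π + 121π) = (144 + 121)/2 = 265/2.
So Σ_{n ∈ Z} |c_n|^2 = 265/2.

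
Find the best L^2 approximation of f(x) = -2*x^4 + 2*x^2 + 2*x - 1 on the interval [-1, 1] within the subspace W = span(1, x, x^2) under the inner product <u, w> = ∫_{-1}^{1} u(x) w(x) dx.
g(x) = 2*x^2/7 + 2*x - 29/35

The best approximation g ∈ W is the orthogonal projection of f onto W. Writing g = a_0 + a_1 x + a_2 x^2, the coefficients solve the normal equations G · a = b where
  G_{ij} = <φ_i, φ_j> and b_i = <f, φ_i>, with φ_0 = 1, φ_1 = x, φ_2 = x^2.
G =
  [2, 0, 2/3]
  [0, 2/3, 0]
  [2/3, 0, 2/5],
b = (-22/15, 4/3, -46/105).
Solving gives a_0 = -29/35, a_1 = 2, a_2 = 2/7, so
  g(x) = 2*x^2/7 + 2*x - 29/35.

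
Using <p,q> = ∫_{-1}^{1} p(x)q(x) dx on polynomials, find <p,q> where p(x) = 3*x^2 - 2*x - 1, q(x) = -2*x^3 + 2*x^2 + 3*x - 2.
<p,q> = -4/3

Expand the product: p(x)·q(x) = -6*x^5 + 10*x^4 + 7*x^3 - 14*x^2 + x + 2.
∫_{-1}^{1} of each monomial x^k gives [2/(k+1) if k even, 0 if k odd]. Integrating term-by-term (or equivalently evaluating the antiderivative F(x) = -x^6 + 2*x^5 + 7*x^4/4 - 14*x^3/3 + x^2/2 + 2*x at the endpoints):
  F(1) − F(−1) = 7/12 − (23/12) = -4/3.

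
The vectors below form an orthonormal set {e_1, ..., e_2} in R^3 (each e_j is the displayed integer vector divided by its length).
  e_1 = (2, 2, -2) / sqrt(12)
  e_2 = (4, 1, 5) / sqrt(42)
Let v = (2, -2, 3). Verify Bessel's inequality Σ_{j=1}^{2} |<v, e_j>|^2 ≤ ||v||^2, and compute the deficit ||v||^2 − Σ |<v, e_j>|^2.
Σ |<v, e_j>|^2 = 27/2; ||v||^2 = 17; deficit = 7/2

Write each e_j = u_j / sqrt(<u_j, u_j>) where u_j is the displayed integer vector. Then <v, e_j> = <v, u_j> / sqrt(<u_j, u_j>), so |<v, e_j>|^2 = <v, u_j>^2 / <u_j, u_j>.
Coefficients: <v, e_1> = -6/sqrt(12), <v, e_2> = 21/sqrt(42).
Square and sum: Σ |<v, e_j>|^2 = 27/2.
Compute ||v||^2 = v·v = 17.
Deficit = 17 − 27/2 = 7/2 ≥ 0, confirming Bessel's inequality. (The deficit equals ||v − Σ <v,e_j> e_j||^2, the squared distance from v to span{e_j}.)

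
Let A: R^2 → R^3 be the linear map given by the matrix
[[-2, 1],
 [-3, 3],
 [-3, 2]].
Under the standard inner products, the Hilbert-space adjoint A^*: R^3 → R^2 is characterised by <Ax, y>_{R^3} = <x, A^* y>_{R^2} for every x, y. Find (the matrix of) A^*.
A^* = A^T =
[[-2, -3, -3],
 [1, 3, 2]]

For real matrices with standard dot products, the defining identity <Ax, y> = <x, A^* y> gives (Ax)^T y = x^T (A^*) y, i.e. x^T A^T y = x^T (A^*) y. Since this holds for all x, y, we must have A^* = A^T. Therefore
A^* =
[[-2, -3, -3],
 [1, 3, 2]].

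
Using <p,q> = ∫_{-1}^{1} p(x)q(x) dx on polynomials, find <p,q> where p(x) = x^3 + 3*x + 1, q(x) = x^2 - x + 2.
<p,q> = 34/15

Expand the product: p(x)·q(x) = x^5 - x^4 + 5*x^3 - 2*x^2 + 5*x + 2.
∫_{-1}^{1} of each monomial x^k gives [2/(k+1) if k even, 0 if k odd]. Integrating term-by-term (or equivalently evaluating the antiderivative F(x) = x^6/6 - x^5/5 + 5*x^4/4 - 2*x^3/3 + 5*x^2/2 + 2*x at the endpoints):
  F(1) − F(−1) = 101/20 − (167/60) = 34/15.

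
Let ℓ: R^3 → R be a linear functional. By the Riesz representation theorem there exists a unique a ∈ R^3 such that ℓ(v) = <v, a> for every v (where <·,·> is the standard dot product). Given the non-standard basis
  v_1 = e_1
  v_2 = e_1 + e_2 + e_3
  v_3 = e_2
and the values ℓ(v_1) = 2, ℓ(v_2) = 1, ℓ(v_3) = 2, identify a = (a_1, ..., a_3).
a = (2, 2, -3)

Write a = (a_1, ..., a_3) in the standard basis. For each basis vector v_i, ℓ(v_i) = <v_i, a> is a linear equation in the a_j's. Collect the n equations into a matrix system V a = ℓ, where row i of V is v_i (expressed in the standard basis). Since V is invertible (lower-triangular with 1s on the diagonal, up to permutation), solve by back-substitution:
  V =
[[1, 0, 0],
 [1, 1, 1],
 [0, 1, 0]]
  V a = (2, 1, 2)
Solving gives a = (2, 2, -3).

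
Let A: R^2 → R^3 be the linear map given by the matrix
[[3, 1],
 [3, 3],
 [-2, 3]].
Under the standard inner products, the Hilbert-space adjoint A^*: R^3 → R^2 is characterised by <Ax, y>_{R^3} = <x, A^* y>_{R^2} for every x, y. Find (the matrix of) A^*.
A^* = A^T =
[[3, 3, -2],
 [1, 3, 3]]

For real matrices with standard dot products, the defining identity <Ax, y> = <x, A^* y> gives (Ax)^T y = x^T (A^*) y, i.e. x^T A^T y = x^T (A^*) y. Since this holds for all x, y, we must have A^* = A^T. Therefore
A^* =
[[3, 3, -2],
 [1, 3, 3]].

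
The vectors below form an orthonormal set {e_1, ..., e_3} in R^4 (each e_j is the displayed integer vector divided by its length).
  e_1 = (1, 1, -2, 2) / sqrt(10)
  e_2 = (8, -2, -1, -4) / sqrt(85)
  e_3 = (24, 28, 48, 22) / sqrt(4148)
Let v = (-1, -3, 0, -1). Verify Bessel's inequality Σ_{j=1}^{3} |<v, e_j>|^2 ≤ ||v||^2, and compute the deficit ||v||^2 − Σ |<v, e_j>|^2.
Σ |<v, e_j>|^2 = 471/61; ||v||^2 = 11; deficit = 200/61

Write each e_j = u_j / sqrt(<u_j, u_j>) where u_j is the displayed integer vector. Then <v, e_j> = <v, u_j> / sqrt(<u_j, u_j>), so |<v, e_j>|^2 = <v, u_j>^2 / <u_j, u_j>.
Coefficients: <v, e_1> = -6/sqrt(10), <v, e_2> = 2/sqrt(85), <v, e_3> = -130/sqrt(4148).
Square and sum: Σ |<v, e_j>|^2 = 471/61.
Compute ||v||^2 = v·v = 11.
Deficit = 11 − 471/61 = 200/61 ≥ 0, confirming Bessel's inequality. (The deficit equals ||v − Σ <v,e_j> e_j||^2, the squared distance from v to span{e_j}.)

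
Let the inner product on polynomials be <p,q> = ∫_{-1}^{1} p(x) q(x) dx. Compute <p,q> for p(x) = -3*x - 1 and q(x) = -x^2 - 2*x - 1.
<p,q> = 20/3

Expand the product: p(x)·q(x) = 3*x^3 + 7*x^2 + 5*x + 1.
∫_{-1}^{1} of each monomial x^k gives [2/(k+1) if k even, 0 if k odd]. Integrating term-by-term (or equivalently evaluating the antiderivative F(x) = 3*x^4/4 + 7*x^3/3 + 5*x^2/2 + x at the endpoints):
  F(1) − F(−1) = 79/12 − (-1/12) = 20/3.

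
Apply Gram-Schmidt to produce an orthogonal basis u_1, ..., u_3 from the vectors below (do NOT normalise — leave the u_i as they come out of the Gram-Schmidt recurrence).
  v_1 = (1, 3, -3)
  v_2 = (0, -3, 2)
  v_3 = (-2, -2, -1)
Orthogonal basis:
  u_1 = (1, 3, -3)
  u_2 = (15/19, -12/19, -7/19)
  u_3 = (-39/22, -13/11, -39/22)

Apply the Gram-Schmidt recurrence
  u_1 = v_1
  u_i = v_i − Σ_{j<i} ((v_i · u_j) / (u_j · u_j)) · u_j.

Step by step this gives:
  u_1 = (1, 3, -3)
  u_2 = (15/19, -12/19, -7/19)
  u_3 = (-39/22, -13/11, -39/22)

Orthogonality check:
  u_2 · u_1 = 0 (should be 0)
  u_3 · u_1 = 0 (should be 0)
  u_3 · u_2 = 0 (should be 0)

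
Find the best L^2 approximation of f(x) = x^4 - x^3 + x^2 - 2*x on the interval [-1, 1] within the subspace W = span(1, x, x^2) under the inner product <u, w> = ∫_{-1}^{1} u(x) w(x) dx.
g(x) = 13*x^2/7 - 13*x/5 - 3/35

The best approximation g ∈ W is the orthogonal projection of f onto W. Writing g = a_0 + a_1 x + a_2 x^2, the coefficients solve the normal equations G · a = b where
  G_{ij} = <φ_i, φ_j> and b_i = <f, φ_i>, with φ_0 = 1, φ_1 = x, φ_2 = x^2.
G =
  [2, 0, 2/3]
  [0, 2/3, 0]
  [2/3, 0, 2/5],
b = (16/15, -26/15, 24/35).
Solving gives a_0 = -3/35, a_1 = -13/5, a_2 = 13/7, so
  g(x) = 13*x^2/7 - 13*x/5 - 3/35.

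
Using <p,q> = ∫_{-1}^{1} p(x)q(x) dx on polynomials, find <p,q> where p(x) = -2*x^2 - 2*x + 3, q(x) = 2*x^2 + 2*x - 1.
<p,q> = -74/15

Expand the product: p(x)·q(x) = -4*x^4 - 8*x^3 + 4*x^2 + 8*x - 3.
∫_{-1}^{1} of each monomial x^k gives [2/(k+1) if k even, 0 if k odd]. Integrating term-by-term (or equivalently evaluating the antiderivative F(x) = -4*x^5/5 - 2*x^4 + 4*x^3/3 + 4*x^2 - 3*x at the endpoints):
  F(1) − F(−1) = -7/15 − (67/15) = -74/15.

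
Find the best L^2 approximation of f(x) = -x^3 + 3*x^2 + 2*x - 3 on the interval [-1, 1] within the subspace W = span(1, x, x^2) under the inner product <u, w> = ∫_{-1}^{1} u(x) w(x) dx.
g(x) = 3*x^2 + 7*x/5 - 3

The best approximation g ∈ W is the orthogonal projection of f onto W. Writing g = a_0 + a_1 x + a_2 x^2, the coefficients solve the normal equations G · a = b where
  G_{ij} = <φ_i, φ_j> and b_i = <f, φ_i>, with φ_0 = 1, φ_1 = x, φ_2 = x^2.
G =
  [2, 0, 2/3]
  [0, 2/3, 0]
  [2/3, 0, 2/5],
b = (-4, 14/15, -4/5).
Solving gives a_0 = -3, a_1 = 7/5, a_2 = 3, so
  g(x) = 3*x^2 + 7*x/5 - 3.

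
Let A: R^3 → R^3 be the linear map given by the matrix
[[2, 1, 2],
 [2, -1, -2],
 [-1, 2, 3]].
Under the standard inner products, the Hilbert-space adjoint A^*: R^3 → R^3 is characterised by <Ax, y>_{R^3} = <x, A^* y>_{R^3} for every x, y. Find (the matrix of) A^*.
A^* = A^T =
[[2, 2, -1],
 [1, -1, 2],
 [2, -2, 3]]

For real matrices with standard dot products, the defining identity <Ax, y> = <x, A^* y> gives (Ax)^T y = x^T (A^*) y, i.e. x^T A^T y = x^T (A^*) y. Since this holds for all x, y, we must have A^* = A^T. Therefore
A^* =
[[2, 2, -1],
 [1, -1, 2],
 [2, -2, 3]].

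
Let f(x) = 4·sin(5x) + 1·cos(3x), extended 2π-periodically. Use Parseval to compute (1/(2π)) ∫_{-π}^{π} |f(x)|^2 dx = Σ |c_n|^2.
Σ |c_n|^2 = 17/2

Expand |f|^2 and use orthogonality of {sin(nx), cos(mx)} on [-π, π]:
  ∫_{-π}^{π} sin(nx)^2 dx = π, ∫ cos(mx)^2 dx = π, and cross terms integrate to 0.
So ∫_{-π}^{π} f(x)^2 dx = 4^2 · π + 1^2 · π = (16 + 1)π.
Divide by 2π: (16 + 1)/2 = 17/2.
By Parseval, this equals Σ |c_n|^2.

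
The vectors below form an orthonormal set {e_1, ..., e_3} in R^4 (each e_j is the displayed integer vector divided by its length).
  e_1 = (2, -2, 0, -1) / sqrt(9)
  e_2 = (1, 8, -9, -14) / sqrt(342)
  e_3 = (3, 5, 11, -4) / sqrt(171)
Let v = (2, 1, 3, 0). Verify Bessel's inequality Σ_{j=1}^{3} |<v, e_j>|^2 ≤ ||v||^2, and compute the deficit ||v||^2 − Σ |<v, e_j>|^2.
Σ |<v, e_j>|^2 = 227/18; ||v||^2 = 14; deficit = 25/18

Write each e_j = u_j / sqrt(<u_j, u_j>) where u_j is the displayed integer vector. Then <v, e_j> = <v, u_j> / sqrt(<u_j, u_j>), so |<v, e_j>|^2 = <v, u_j>^2 / <u_j, u_j>.
Coefficients: <v, e_1> = 2/sqrt(9), <v, e_2> = -17/sqrt(342), <v, e_3> = 44/sqrt(171).
Square and sum: Σ |<v, e_j>|^2 = 227/18.
Compute ||v||^2 = v·v = 14.
Deficit = 14 − 227/18 = 25/18 ≥ 0, confirming Bessel's inequality. (The deficit equals ||v − Σ <v,e_j> e_j||^2, the squared distance from v to span{e_j}.)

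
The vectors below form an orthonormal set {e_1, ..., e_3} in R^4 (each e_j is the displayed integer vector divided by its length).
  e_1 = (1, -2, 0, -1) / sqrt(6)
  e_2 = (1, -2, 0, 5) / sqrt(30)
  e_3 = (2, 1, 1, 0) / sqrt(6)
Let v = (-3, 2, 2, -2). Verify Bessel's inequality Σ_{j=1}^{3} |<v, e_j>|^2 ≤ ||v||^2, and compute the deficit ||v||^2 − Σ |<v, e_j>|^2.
Σ |<v, e_j>|^2 = 217/15; ||v||^2 = 21; deficit = 98/15

Write each e_j = u_j / sqrt(<u_j, u_j>) where u_j is the displayed integer vector. Then <v, e_j> = <v, u_j> / sqrt(<u_j, u_j>), so |<v, e_j>|^2 = <v, u_j>^2 / <u_j, u_j>.
Coefficients: <v, e_1> = -5/sqrt(6), <v, e_2> = -17/sqrt(30), <v, e_3> = -2/sqrt(6).
Square and sum: Σ |<v, e_j>|^2 = 217/15.
Compute ||v||^2 = v·v = 21.
Deficit = 21 − 217/15 = 98/15 ≥ 0, confirming Bessel's inequality. (The deficit equals ||v − Σ <v,e_j> e_j||^2, the squared distance from v to span{e_j}.)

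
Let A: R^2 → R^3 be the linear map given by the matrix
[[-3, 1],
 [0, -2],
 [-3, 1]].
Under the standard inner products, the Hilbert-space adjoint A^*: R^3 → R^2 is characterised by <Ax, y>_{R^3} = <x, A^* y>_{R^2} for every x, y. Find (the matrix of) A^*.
A^* = A^T =
[[-3, 0, -3],
 [1, -2, 1]]

For real matrices with standard dot products, the defining identity <Ax, y> = <x, A^* y> gives (Ax)^T y = x^T (A^*) y, i.e. x^T A^T y = x^T (A^*) y. Since this holds for all x, y, we must have A^* = A^T. Therefore
A^* =
[[-3, 0, -3],
 [1, -2, 1]].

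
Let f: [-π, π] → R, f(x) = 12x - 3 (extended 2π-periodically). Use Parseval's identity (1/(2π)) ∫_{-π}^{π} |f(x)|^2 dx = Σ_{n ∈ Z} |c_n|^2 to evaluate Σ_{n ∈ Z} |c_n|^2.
Σ |c_n|^2 = 48π^2 + 9

Expand and integrate term by term over [-π, π]:
  ∫ (12x)^2 dx = 144·(2π^3/3); ∫ 2·12·(-3)·x dx = 0 (odd integrand); ∫ (-3)^2 dx = 9·2π.
So (1/(2π)) ∫_{-π}^{π} (12x - 3)^2 dx = 144π^2/3 + 9 = 48π^2 + 9.
Parseval ⇒ Σ |c_n|^2 = 48π^2 + 9.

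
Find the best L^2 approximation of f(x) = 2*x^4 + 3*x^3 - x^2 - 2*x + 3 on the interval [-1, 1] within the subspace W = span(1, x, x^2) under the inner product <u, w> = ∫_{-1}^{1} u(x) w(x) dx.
g(x) = 5*x^2/7 - x/5 + 99/35

The best approximation g ∈ W is the orthogonal projection of f onto W. Writing g = a_0 + a_1 x + a_2 x^2, the coefficients solve the normal equations G · a = b where
  G_{ij} = <φ_i, φ_j> and b_i = <f, φ_i>, with φ_0 = 1, φ_1 = x, φ_2 = x^2.
G =
  [2, 0, 2/3]
  [0, 2/3, 0]
  [2/3, 0, 2/5],
b = (92/15, -2/15, 76/35).
Solving gives a_0 = 99/35, a_1 = -1/5, a_2 = 5/7, so
  g(x) = 5*x^2/7 - x/5 + 99/35.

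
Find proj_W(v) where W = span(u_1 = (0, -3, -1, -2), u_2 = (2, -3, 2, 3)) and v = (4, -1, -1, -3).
proj_W(v) = (-20/363, -250/121, -280/363, -50/33)

Set up U = [u_1 | ... | u_2] ∈ R^(4×2). The projector onto W = col(U) is P = U (U^T U)^(-1) U^T.
Compute U^T U =
  [14, 1]
  [1, 26],
and U^T v = (10, 0).
Solve U^T U · c = U^T v for the coefficients: c = (260/363, -10/363). The projection is proj_W(v) = U c.
Check: (v - proj_W(v)) · u_1 = 0  (should be 0).
Check: (v - proj_W(v)) · u_2 = 0  (should be 0).
Result: proj_W(v) = (-20/363, -250/121, -280/363, -50/33).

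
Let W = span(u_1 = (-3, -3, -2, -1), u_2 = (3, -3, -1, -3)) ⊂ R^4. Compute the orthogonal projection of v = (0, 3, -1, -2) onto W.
proj_W(v) = (327/619, 453/619, 281/619, 193/619)

Set up U = [u_1 | ... | u_2] ∈ R^(4×2). The projector onto W = col(U) is P = U (U^T U)^(-1) U^T.
Compute U^T U =
  [23, 5]
  [5, 28],
and U^T v = (-5, -2).
Solve U^T U · c = U^T v for the coefficients: c = (-130/619, -21/619). The projection is proj_W(v) = U c.
Check: (v - proj_W(v)) · u_1 = 0  (should be 0).
Check: (v - proj_W(v)) · u_2 = 0  (should be 0).
Result: proj_W(v) = (327/619, 453/619, 281/619, 193/619).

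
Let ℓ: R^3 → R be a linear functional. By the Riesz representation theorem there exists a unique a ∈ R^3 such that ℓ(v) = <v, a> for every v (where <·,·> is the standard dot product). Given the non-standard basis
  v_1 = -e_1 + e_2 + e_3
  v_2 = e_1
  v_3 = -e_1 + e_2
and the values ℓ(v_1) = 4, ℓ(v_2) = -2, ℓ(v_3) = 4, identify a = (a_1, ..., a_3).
a = (-2, 2, 0)

Write a = (a_1, ..., a_3) in the standard basis. For each basis vector v_i, ℓ(v_i) = <v_i, a> is a linear equation in the a_j's. Collect the n equations into a matrix system V a = ℓ, where row i of V is v_i (expressed in the standard basis). Since V is invertible (lower-triangular with 1s on the diagonal, up to permutation), solve by back-substitution:
  V =
[[-1, 1, 1],
 [1, 0, 0],
 [-1, 1, 0]]
  V a = (4, -2, 4)
Solving gives a = (-2, 2, 0).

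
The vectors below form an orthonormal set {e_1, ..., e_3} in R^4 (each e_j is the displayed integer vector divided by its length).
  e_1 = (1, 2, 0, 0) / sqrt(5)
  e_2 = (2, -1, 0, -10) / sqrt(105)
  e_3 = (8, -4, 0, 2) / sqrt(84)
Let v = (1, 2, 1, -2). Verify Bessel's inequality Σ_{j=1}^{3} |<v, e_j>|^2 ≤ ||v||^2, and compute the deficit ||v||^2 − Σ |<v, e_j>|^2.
Σ |<v, e_j>|^2 = 9; ||v||^2 = 10; deficit = 1

Write each e_j = u_j / sqrt(<u_j, u_j>) where u_j is the displayed integer vector. Then <v, e_j> = <v, u_j> / sqrt(<u_j, u_j>), so |<v, e_j>|^2 = <v, u_j>^2 / <u_j, u_j>.
Coefficients: <v, e_1> = 5/sqrt(5), <v, e_2> = 20/sqrt(105), <v, e_3> = -4/sqrt(84).
Square and sum: Σ |<v, e_j>|^2 = 9.
Compute ||v||^2 = v·v = 10.
Deficit = 10 − 9 = 1 ≥ 0, confirming Bessel's inequality. (The deficit equals ||v − Σ <v,e_j> e_j||^2, the squared distance from v to span{e_j}.)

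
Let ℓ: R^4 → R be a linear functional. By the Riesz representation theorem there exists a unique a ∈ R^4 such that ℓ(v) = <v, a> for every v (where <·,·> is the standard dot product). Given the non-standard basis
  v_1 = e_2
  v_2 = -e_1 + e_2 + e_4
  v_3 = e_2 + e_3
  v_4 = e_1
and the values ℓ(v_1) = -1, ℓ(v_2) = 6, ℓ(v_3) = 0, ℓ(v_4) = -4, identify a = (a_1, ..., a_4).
a = (-4, -1, 1, 3)

Write a = (a_1, ..., a_4) in the standard basis. For each basis vector v_i, ℓ(v_i) = <v_i, a> is a linear equation in the a_j's. Collect the n equations into a matrix system V a = ℓ, where row i of V is v_i (expressed in the standard basis). Since V is invertible (lower-triangular with 1s on the diagonal, up to permutation), solve by back-substitution:
  V =
[[0, 1, 0, 0],
 [-1, 1, 0, 1],
 [0, 1, 1, 0],
 [1, 0, 0, 0]]
  V a = (-1, 6, 0, -4)
Solving gives a = (-4, -1, 1, 3).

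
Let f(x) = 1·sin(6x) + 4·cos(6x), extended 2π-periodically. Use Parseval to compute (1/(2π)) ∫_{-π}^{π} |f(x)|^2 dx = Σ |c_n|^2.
Σ |c_n|^2 = 17/2

Expand |f|^2 and use orthogonality of {sin(nx), cos(mx)} on [-π, π]:
  ∫_{-π}^{π} sin(nx)^2 dx = π, ∫ cos(mx)^2 dx = π, and cross terms integrate to 0.
So ∫_{-π}^{π} f(x)^2 dx = 1^2 · π + 4^2 · π = (1 + 16)π.
Divide by 2π: (1 + 16)/2 = 17/2.
By Parseval, this equals Σ |c_n|^2.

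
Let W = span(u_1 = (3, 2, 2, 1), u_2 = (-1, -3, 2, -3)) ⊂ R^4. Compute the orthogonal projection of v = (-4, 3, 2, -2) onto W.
proj_W(v) = (-107/175, -139/175, 6/175, -113/175)

Set up U = [u_1 | ... | u_2] ∈ R^(4×2). The projector onto W = col(U) is P = U (U^T U)^(-1) U^T.
Compute U^T U =
  [18, -8]
  [-8, 23],
and U^T v = (-4, 5).
Solve U^T U · c = U^T v for the coefficients: c = (-26/175, 29/175). The projection is proj_W(v) = U c.
Check: (v - proj_W(v)) · u_1 = 0  (should be 0).
Check: (v - proj_W(v)) · u_2 = 0  (should be 0).
Result: proj_W(v) = (-107/175, -139/175, 6/175, -113/175).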